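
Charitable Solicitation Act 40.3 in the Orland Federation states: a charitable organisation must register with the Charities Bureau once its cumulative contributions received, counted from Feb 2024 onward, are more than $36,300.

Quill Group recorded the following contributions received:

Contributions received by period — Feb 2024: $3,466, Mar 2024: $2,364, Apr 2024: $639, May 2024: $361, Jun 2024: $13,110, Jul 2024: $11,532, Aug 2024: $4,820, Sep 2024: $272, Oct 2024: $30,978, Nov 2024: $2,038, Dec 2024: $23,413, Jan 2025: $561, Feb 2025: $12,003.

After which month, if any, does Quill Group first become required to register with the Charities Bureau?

Sep 2024

Through Feb 2024: $3,466
Through Mar 2024: $5,830
Through Apr 2024: $6,469
Through May 2024: $6,830
Through Jun 2024: $19,940
Through Jul 2024: $31,472
Through Aug 2024: $36,292
Through Sep 2024: $36,564 ← exceeds threshold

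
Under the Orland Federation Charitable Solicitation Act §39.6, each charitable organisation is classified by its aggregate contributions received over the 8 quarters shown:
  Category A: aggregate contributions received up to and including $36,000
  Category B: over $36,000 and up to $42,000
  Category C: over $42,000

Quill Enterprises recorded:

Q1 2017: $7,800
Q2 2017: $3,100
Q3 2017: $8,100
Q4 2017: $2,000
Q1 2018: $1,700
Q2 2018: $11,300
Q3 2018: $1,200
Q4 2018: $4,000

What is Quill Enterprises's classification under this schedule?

Aggregate contributions received: $7,800 + $3,100 + $8,100 + $2,000 + $1,700 + $11,300 + $1,200 + $4,000 = $39,200.
$36,000 < $39,200 ≤ $42,000, so Category B applies.

Category B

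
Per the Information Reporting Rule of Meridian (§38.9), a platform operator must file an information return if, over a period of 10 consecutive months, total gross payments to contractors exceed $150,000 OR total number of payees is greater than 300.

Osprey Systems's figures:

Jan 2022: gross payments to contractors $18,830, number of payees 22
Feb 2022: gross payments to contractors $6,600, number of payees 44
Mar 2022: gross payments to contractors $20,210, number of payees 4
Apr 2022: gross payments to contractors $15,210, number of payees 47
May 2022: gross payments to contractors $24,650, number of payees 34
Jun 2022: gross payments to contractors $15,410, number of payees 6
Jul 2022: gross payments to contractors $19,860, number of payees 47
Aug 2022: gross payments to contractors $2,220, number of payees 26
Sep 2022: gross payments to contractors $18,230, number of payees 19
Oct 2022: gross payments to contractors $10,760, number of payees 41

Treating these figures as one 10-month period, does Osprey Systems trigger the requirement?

Yes

Total gross payments to contractors: $18,830 + $6,600 + $20,210 + $15,210 + $24,650 + $15,410 + $19,860 + $2,220 + $18,230 + $10,760 = $151,980 (> $150,000).
Total number of payees: 22 + 44 + 4 + 47 + 34 + 6 + 47 + 26 + 19 + 41 = 290 (≤ 300).
The test is 'or': at least one threshold is exceeded.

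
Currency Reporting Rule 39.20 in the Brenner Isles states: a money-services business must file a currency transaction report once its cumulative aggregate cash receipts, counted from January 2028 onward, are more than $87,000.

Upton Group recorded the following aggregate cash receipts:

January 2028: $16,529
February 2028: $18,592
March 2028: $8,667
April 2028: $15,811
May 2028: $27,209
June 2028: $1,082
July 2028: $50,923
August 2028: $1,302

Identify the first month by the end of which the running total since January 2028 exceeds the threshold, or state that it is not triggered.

Through January 2028: $16,529
Through February 2028: $35,121
Through March 2028: $43,788
Through April 2028: $59,599
Through May 2028: $86,808
Through June 2028: $87,890 ← exceeds threshold

June 2028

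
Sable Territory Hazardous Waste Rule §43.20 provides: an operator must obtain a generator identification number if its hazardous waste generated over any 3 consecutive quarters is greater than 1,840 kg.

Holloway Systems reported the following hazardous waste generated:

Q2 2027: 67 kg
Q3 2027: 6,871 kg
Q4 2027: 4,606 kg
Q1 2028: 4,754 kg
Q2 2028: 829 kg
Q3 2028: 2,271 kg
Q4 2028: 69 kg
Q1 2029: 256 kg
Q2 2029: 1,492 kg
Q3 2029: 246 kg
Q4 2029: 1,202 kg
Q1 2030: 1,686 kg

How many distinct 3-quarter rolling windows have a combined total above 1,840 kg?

Q2 2027–Q4 2027: 67 kg + 6,871 kg + 4,606 kg = 11,544 kg (over)
Q3 2027–Q1 2028: 6,871 kg + 4,606 kg + 4,754 kg = 16,231 kg (over)
Q4 2027–Q2 2028: 4,606 kg + 4,754 kg + 829 kg = 10,189 kg (over)
Q1 2028–Q3 2028: 4,754 kg + 829 kg + 2,271 kg = 7,854 kg (over)
Q2 2028–Q4 2028: 829 kg + 2,271 kg + 69 kg = 3,169 kg (over)
Q3 2028–Q1 2029: 2,271 kg + 69 kg + 256 kg = 2,596 kg (over)
Q4 2028–Q2 2029: 69 kg + 256 kg + 1,492 kg = 1,817 kg (under)
Q1 2029–Q3 2029: 256 kg + 1,492 kg + 246 kg = 1,994 kg (over)
Q2 2029–Q4 2029: 1,492 kg + 246 kg + 1,202 kg = 2,940 kg (over)
Q3 2029–Q1 2030: 246 kg + 1,202 kg + 1,686 kg = 3,134 kg (over)
9 windows exceed the threshold.

9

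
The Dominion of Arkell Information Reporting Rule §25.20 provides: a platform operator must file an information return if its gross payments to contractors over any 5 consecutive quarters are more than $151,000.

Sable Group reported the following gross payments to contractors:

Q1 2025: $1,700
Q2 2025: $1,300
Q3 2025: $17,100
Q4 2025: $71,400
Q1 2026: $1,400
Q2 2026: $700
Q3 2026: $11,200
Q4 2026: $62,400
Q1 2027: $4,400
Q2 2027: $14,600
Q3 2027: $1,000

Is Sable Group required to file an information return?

Q1 2025–Q1 2026: $1,700 + $1,300 + $17,100 + $71,400 + $1,400 = $92,900 (under)
Q2 2025–Q2 2026: $1,300 + $17,100 + $71,400 + $1,400 + $700 = $91,900 (under)
Q3 2025–Q3 2026: $17,100 + $71,400 + $1,400 + $700 + $11,200 = $101,800 (under)
Q4 2025–Q4 2026: $71,400 + $1,400 + $700 + $11,200 + $62,400 = $147,100 (under)
Q1 2026–Q1 2027: $1,400 + $700 + $11,200 + $62,400 + $4,400 = $80,100 (under)
Q2 2026–Q2 2027: $700 + $11,200 + $62,400 + $4,400 + $14,600 = $93,300 (under)
Q3 2026–Q3 2027: $11,200 + $62,400 + $4,400 + $14,600 + $1,000 = $93,600 (under)
No window exceeds $151,000.

No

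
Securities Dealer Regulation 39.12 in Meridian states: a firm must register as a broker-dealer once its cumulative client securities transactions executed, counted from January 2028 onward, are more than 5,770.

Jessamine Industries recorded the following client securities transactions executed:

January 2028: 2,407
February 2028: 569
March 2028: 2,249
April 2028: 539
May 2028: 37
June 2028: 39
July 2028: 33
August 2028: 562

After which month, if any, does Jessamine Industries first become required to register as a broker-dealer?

Through January 2028: 2,407
Through February 2028: 2,976
Through March 2028: 5,225
Through April 2028: 5,764
Through May 2028: 5,801 ← exceeds threshold

May 2028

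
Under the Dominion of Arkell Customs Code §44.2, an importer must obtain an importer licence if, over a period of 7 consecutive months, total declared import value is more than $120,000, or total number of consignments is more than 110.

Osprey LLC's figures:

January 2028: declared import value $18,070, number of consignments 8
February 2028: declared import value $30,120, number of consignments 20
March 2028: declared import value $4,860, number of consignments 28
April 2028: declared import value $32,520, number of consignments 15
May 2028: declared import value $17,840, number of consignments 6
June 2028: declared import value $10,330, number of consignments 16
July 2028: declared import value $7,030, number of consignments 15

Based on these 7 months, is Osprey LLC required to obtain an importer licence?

Total declared import value: $18,070 + $30,120 + $4,860 + $32,520 + $17,840 + $10,330 + $7,030 = $120,770 (> $120,000).
Total number of consignments: 8 + 20 + 28 + 15 + 6 + 16 + 15 = 108 (≤ 110).
The test is 'or': at least one threshold is exceeded.

Yes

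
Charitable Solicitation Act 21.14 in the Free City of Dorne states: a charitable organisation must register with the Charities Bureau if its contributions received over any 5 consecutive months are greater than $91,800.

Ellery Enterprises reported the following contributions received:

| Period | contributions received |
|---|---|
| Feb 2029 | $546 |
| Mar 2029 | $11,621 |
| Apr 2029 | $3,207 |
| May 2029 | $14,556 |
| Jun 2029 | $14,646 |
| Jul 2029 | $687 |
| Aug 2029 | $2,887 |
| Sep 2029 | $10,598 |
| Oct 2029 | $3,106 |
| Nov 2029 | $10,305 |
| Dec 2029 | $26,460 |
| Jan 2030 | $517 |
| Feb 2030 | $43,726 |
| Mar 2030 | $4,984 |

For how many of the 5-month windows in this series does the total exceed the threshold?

Feb 2029–Jun 2029: $546 + $11,621 + $3,207 + $14,556 + $14,646 = $44,576 (under)
Mar 2029–Jul 2029: $11,621 + $3,207 + $14,556 + $14,646 + $687 = $44,717 (under)
Apr 2029–Aug 2029: $3,207 + $14,556 + $14,646 + $687 + $2,887 = $35,983 (under)
May 2029–Sep 2029: $14,556 + $14,646 + $687 + $2,887 + $10,598 = $43,374 (under)
Jun 2029–Oct 2029: $14,646 + $687 + $2,887 + $10,598 + $3,106 = $31,924 (under)
Jul 2029–Nov 2029: $687 + $2,887 + $10,598 + $3,106 + $10,305 = $27,583 (under)
Aug 2029–Dec 2029: $2,887 + $10,598 + $3,106 + $10,305 + $26,460 = $53,356 (under)
Sep 2029–Jan 2030: $10,598 + $3,106 + $10,305 + $26,460 + $517 = $50,986 (under)
Oct 2029–Feb 2030: $3,106 + $10,305 + $26,460 + $517 + $43,726 = $84,114 (under)
Nov 2029–Mar 2030: $10,305 + $26,460 + $517 + $43,726 + $4,984 = $85,992 (under)
0 windows exceed the threshold.

0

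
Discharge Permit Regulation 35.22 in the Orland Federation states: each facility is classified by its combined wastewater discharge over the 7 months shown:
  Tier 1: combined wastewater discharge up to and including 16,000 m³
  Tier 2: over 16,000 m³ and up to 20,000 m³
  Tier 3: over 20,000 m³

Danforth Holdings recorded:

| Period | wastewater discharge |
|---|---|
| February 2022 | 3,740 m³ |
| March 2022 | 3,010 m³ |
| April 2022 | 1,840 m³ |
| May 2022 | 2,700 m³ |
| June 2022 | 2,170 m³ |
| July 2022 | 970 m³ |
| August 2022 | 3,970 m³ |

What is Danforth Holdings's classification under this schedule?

Tier 2

Combined wastewater discharge: 3,740 m³ + 3,010 m³ + 1,840 m³ + 2,700 m³ + 2,170 m³ + 970 m³ + 3,970 m³ = 18,400 m³.
16,000 m³ < 18,400 m³ ≤ 20,000 m³, so Tier 2 applies.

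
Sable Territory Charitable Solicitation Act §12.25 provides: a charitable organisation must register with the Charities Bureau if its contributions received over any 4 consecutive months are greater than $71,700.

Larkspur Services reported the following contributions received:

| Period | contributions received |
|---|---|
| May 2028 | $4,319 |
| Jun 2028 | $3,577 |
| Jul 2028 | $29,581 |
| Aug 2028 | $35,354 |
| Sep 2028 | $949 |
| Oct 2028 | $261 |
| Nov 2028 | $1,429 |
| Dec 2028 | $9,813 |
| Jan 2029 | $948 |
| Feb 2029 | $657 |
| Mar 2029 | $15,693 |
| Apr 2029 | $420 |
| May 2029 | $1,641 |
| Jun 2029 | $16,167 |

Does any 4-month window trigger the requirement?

Yes

May 2028–Aug 2028: $4,319 + $3,577 + $29,581 + $35,354 = $72,831 (over)
Jun 2028–Sep 2028: $3,577 + $29,581 + $35,354 + $949 = $69,461 (under)
Jul 2028–Oct 2028: $29,581 + $35,354 + $949 + $261 = $66,145 (under)
Aug 2028–Nov 2028: $35,354 + $949 + $261 + $1,429 = $37,993 (under)
Sep 2028–Dec 2028: $949 + $261 + $1,429 + $9,813 = $12,452 (under)
Oct 2028–Jan 2029: $261 + $1,429 + $9,813 + $948 = $12,451 (under)
Nov 2028–Feb 2029: $1,429 + $9,813 + $948 + $657 = $12,847 (under)
Dec 2028–Mar 2029: $9,813 + $948 + $657 + $15,693 = $27,111 (under)
Jan 2029–Apr 2029: $948 + $657 + $15,693 + $420 = $17,718 (under)
Feb 2029–May 2029: $657 + $15,693 + $420 + $1,641 = $18,411 (under)
Mar 2029–Jun 2029: $15,693 + $420 + $1,641 + $16,167 = $33,921 (under)
At least one window exceeds $71,700.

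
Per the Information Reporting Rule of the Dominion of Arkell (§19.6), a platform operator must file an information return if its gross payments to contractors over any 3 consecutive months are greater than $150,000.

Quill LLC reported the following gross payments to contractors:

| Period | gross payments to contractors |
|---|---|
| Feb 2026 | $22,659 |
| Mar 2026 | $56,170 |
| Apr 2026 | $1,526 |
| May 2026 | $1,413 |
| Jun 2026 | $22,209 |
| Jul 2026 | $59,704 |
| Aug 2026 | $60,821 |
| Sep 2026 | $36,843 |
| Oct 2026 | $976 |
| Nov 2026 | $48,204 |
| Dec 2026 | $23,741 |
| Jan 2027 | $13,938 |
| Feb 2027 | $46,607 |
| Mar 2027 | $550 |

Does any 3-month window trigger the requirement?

Feb 2026–Apr 2026: $22,659 + $56,170 + $1,526 = $80,355 (under)
Mar 2026–May 2026: $56,170 + $1,526 + $1,413 = $59,109 (under)
Apr 2026–Jun 2026: $1,526 + $1,413 + $22,209 = $25,148 (under)
May 2026–Jul 2026: $1,413 + $22,209 + $59,704 = $83,326 (under)
Jun 2026–Aug 2026: $22,209 + $59,704 + $60,821 = $142,734 (under)
Jul 2026–Sep 2026: $59,704 + $60,821 + $36,843 = $157,368 (over)
Aug 2026–Oct 2026: $60,821 + $36,843 + $976 = $98,640 (under)
Sep 2026–Nov 2026: $36,843 + $976 + $48,204 = $86,023 (under)
Oct 2026–Dec 2026: $976 + $48,204 + $23,741 = $72,921 (under)
Nov 2026–Jan 2027: $48,204 + $23,741 + $13,938 = $85,883 (under)
Dec 2026–Feb 2027: $23,741 + $13,938 + $46,607 = $84,286 (under)
Jan 2027–Mar 2027: $13,938 + $46,607 + $550 = $61,095 (under)
At least one window exceeds $150,000.

Yes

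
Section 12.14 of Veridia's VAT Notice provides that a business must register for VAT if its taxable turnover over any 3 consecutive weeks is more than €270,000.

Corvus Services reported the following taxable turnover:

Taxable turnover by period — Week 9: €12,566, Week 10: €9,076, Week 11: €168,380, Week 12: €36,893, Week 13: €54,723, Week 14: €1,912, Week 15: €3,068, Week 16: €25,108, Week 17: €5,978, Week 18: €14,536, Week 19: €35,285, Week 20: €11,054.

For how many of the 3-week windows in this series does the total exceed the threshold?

Week 9–Week 11: €12,566 + €9,076 + €168,380 = €190,022 (under)
Week 10–Week 12: €9,076 + €168,380 + €36,893 = €214,349 (under)
Week 11–Week 13: €168,380 + €36,893 + €54,723 = €259,996 (under)
Week 12–Week 14: €36,893 + €54,723 + €1,912 = €93,528 (under)
Week 13–Week 15: €54,723 + €1,912 + €3,068 = €59,703 (under)
Week 14–Week 16: €1,912 + €3,068 + €25,108 = €30,088 (under)
Week 15–Week 17: €3,068 + €25,108 + €5,978 = €34,154 (under)
Week 16–Week 18: €25,108 + €5,978 + €14,536 = €45,622 (under)
Week 17–Week 19: €5,978 + €14,536 + €35,285 = €55,799 (under)
Week 18–Week 20: €14,536 + €35,285 + €11,054 = €60,875 (under)
0 windows exceed the threshold.

0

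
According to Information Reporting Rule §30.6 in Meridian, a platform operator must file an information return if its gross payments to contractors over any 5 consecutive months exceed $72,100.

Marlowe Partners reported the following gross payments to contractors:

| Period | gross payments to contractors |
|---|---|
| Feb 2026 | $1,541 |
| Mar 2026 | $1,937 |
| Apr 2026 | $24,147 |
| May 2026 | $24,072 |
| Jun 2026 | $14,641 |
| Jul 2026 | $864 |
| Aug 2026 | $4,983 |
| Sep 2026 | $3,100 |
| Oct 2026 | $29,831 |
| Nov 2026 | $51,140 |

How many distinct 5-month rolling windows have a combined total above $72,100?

Feb 2026–Jun 2026: $1,541 + $1,937 + $24,147 + $24,072 + $14,641 = $66,338 (under)
Mar 2026–Jul 2026: $1,937 + $24,147 + $24,072 + $14,641 + $864 = $65,661 (under)
Apr 2026–Aug 2026: $24,147 + $24,072 + $14,641 + $864 + $4,983 = $68,707 (under)
May 2026–Sep 2026: $24,072 + $14,641 + $864 + $4,983 + $3,100 = $47,660 (under)
Jun 2026–Oct 2026: $14,641 + $864 + $4,983 + $3,100 + $29,831 = $53,419 (under)
Jul 2026–Nov 2026: $864 + $4,983 + $3,100 + $29,831 + $51,140 = $89,918 (over)
1 window exceeds the threshold.

1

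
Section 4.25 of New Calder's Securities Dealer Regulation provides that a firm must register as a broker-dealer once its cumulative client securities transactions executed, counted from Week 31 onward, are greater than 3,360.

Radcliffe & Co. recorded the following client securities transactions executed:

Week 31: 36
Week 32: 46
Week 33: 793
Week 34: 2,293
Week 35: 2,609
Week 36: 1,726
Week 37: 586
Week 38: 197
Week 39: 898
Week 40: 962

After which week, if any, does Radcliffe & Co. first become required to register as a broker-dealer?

Week 35

Through Week 31: 36
Through Week 32: 82
Through Week 33: 875
Through Week 34: 3,168
Through Week 35: 5,777 ← exceeds threshold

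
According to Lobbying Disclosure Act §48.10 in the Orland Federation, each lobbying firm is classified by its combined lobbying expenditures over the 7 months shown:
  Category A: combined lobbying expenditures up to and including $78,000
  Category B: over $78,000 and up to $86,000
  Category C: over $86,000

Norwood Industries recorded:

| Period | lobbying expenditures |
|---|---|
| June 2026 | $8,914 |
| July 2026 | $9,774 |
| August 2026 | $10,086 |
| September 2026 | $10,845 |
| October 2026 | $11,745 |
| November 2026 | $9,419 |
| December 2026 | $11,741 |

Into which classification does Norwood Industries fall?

Category A

Combined lobbying expenditures: $8,914 + $9,774 + $10,086 + $10,845 + $11,745 + $9,419 + $11,741 = $72,524.
$72,524 ≤ $78,000, so Category A applies.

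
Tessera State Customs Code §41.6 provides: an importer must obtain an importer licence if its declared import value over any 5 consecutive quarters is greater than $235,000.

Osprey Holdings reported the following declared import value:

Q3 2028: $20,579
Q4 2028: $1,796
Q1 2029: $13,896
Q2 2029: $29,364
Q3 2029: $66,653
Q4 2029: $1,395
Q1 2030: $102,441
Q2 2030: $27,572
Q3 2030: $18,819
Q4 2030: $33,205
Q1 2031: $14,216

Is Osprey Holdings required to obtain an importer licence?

No

Q3 2028–Q3 2029: $20,579 + $1,796 + $13,896 + $29,364 + $66,653 = $132,288 (under)
Q4 2028–Q4 2029: $1,796 + $13,896 + $29,364 + $66,653 + $1,395 = $113,104 (under)
Q1 2029–Q1 2030: $13,896 + $29,364 + $66,653 + $1,395 + $102,441 = $213,749 (under)
Q2 2029–Q2 2030: $29,364 + $66,653 + $1,395 + $102,441 + $27,572 = $227,425 (under)
Q3 2029–Q3 2030: $66,653 + $1,395 + $102,441 + $27,572 + $18,819 = $216,880 (under)
Q4 2029–Q4 2030: $1,395 + $102,441 + $27,572 + $18,819 + $33,205 = $183,432 (under)
Q1 2030–Q1 2031: $102,441 + $27,572 + $18,819 + $33,205 + $14,216 = $196,253 (under)
No window exceeds $235,000.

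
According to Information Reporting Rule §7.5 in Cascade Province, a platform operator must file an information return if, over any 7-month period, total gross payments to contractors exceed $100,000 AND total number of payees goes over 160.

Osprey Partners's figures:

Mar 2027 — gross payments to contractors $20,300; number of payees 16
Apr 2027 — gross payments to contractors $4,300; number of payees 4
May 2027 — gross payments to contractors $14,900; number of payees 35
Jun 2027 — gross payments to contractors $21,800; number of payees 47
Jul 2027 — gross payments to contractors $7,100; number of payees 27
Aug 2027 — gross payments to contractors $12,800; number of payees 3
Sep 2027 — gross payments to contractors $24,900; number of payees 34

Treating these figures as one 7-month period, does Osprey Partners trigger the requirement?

Total gross payments to contractors: $20,300 + $4,300 + $14,900 + $21,800 + $7,100 + $12,800 + $24,900 = $106,100 (> $100,000).
Total number of payees: 16 + 4 + 35 + 47 + 27 + 3 + 34 = 166 (> 160).
The test is 'and': both thresholds are exceeded.

Yes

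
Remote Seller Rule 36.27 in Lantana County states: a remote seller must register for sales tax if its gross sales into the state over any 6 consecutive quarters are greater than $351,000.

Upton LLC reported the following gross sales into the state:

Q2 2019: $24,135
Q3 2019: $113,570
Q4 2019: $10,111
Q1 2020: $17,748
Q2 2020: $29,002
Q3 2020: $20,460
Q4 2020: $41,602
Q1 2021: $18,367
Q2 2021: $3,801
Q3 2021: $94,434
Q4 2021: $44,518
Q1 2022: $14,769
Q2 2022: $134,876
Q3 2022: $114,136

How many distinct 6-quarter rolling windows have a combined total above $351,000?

1

Q2 2019–Q3 2020: $24,135 + $113,570 + $10,111 + $17,748 + $29,002 + $20,460 = $215,026 (under)
Q3 2019–Q4 2020: $113,570 + $10,111 + $17,748 + $29,002 + $20,460 + $41,602 = $232,493 (under)
Q4 2019–Q1 2021: $10,111 + $17,748 + $29,002 + $20,460 + $41,602 + $18,367 = $137,290 (under)
Q1 2020–Q2 2021: $17,748 + $29,002 + $20,460 + $41,602 + $18,367 + $3,801 = $130,980 (under)
Q2 2020–Q3 2021: $29,002 + $20,460 + $41,602 + $18,367 + $3,801 + $94,434 = $207,666 (under)
Q3 2020–Q4 2021: $20,460 + $41,602 + $18,367 + $3,801 + $94,434 + $44,518 = $223,182 (under)
Q4 2020–Q1 2022: $41,602 + $18,367 + $3,801 + $94,434 + $44,518 + $14,769 = $217,491 (under)
Q1 2021–Q2 2022: $18,367 + $3,801 + $94,434 + $44,518 + $14,769 + $134,876 = $310,765 (under)
Q2 2021–Q3 2022: $3,801 + $94,434 + $44,518 + $14,769 + $134,876 + $114,136 = $406,534 (over)
1 window exceeds the threshold.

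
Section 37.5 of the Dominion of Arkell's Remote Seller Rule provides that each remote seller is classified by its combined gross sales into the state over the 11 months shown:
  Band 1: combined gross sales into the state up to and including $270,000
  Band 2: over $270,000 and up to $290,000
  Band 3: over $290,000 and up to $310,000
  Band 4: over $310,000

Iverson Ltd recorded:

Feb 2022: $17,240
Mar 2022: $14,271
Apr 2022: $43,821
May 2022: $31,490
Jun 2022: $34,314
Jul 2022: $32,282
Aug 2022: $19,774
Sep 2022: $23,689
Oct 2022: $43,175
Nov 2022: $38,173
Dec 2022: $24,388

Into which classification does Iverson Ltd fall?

Band 4

Combined gross sales into the state: $17,240 + $14,271 + $43,821 + $31,490 + $34,314 + $32,282 + $19,774 + $23,689 + $43,175 + $38,173 + $24,388 = $322,617.
$322,617 > $310,000, so Band 4 applies.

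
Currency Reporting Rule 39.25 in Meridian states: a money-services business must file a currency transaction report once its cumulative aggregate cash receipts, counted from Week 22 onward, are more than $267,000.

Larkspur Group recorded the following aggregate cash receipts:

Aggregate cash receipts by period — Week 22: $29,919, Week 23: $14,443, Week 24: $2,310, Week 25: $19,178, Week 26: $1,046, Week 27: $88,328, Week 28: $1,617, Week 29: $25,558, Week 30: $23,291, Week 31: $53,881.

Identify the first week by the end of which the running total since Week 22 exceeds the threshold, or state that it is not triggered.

Through Week 22: $29,919
Through Week 23: $44,362
Through Week 24: $46,672
Through Week 25: $65,850
Through Week 26: $66,896
Through Week 27: $155,224
Through Week 28: $156,841
Through Week 29: $182,399
Through Week 30: $205,690
Through Week 31: $259,571
Final cumulative total $259,571 ≤ $267,000; the threshold is never exceeded.

Not triggered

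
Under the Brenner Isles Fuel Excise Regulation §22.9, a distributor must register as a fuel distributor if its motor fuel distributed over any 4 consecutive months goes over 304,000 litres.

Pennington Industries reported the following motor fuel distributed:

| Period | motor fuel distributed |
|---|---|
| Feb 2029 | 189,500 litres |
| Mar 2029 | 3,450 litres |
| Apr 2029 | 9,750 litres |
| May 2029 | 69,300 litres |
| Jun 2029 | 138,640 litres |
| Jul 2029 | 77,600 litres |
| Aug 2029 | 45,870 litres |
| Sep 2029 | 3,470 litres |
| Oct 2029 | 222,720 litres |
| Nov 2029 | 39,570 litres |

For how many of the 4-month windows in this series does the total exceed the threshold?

Feb 2029–May 2029: 189,500 litres + 3,450 litres + 9,750 litres + 69,300 litres = 272,000 litres (under)
Mar 2029–Jun 2029: 3,450 litres + 9,750 litres + 69,300 litres + 138,640 litres = 221,140 litres (under)
Apr 2029–Jul 2029: 9,750 litres + 69,300 litres + 138,640 litres + 77,600 litres = 295,290 litres (under)
May 2029–Aug 2029: 69,300 litres + 138,640 litres + 77,600 litres + 45,870 litres = 331,410 litres (over)
Jun 2029–Sep 2029: 138,640 litres + 77,600 litres + 45,870 litres + 3,470 litres = 265,580 litres (under)
Jul 2029–Oct 2029: 77,600 litres + 45,870 litres + 3,470 litres + 222,720 litres = 349,660 litres (over)
Aug 2029–Nov 2029: 45,870 litres + 3,470 litres + 222,720 litres + 39,570 litres = 311,630 litres (over)
3 windows exceed the threshold.

3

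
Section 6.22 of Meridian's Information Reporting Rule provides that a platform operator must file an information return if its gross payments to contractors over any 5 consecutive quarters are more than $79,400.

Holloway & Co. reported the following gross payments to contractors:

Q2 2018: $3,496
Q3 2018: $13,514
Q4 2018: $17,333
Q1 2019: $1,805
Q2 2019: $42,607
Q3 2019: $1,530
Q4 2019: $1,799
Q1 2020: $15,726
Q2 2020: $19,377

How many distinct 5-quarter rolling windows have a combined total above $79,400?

Q2 2018–Q2 2019: $3,496 + $13,514 + $17,333 + $1,805 + $42,607 = $78,755 (under)
Q3 2018–Q3 2019: $13,514 + $17,333 + $1,805 + $42,607 + $1,530 = $76,789 (under)
Q4 2018–Q4 2019: $17,333 + $1,805 + $42,607 + $1,530 + $1,799 = $65,074 (under)
Q1 2019–Q1 2020: $1,805 + $42,607 + $1,530 + $1,799 + $15,726 = $63,467 (under)
Q2 2019–Q2 2020: $42,607 + $1,530 + $1,799 + $15,726 + $19,377 = $81,039 (over)
1 window exceeds the threshold.

1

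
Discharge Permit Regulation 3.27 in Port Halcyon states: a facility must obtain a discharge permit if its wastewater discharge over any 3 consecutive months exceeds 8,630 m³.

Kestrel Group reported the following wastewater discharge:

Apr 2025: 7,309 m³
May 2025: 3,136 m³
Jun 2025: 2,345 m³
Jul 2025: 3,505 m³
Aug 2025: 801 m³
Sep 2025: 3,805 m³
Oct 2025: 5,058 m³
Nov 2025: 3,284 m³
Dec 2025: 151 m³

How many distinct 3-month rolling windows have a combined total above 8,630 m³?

4

Apr 2025–Jun 2025: 7,309 m³ + 3,136 m³ + 2,345 m³ = 12,790 m³ (over)
May 2025–Jul 2025: 3,136 m³ + 2,345 m³ + 3,505 m³ = 8,986 m³ (over)
Jun 2025–Aug 2025: 2,345 m³ + 3,505 m³ + 801 m³ = 6,651 m³ (under)
Jul 2025–Sep 2025: 3,505 m³ + 801 m³ + 3,805 m³ = 8,111 m³ (under)
Aug 2025–Oct 2025: 801 m³ + 3,805 m³ + 5,058 m³ = 9,664 m³ (over)
Sep 2025–Nov 2025: 3,805 m³ + 5,058 m³ + 3,284 m³ = 12,147 m³ (over)
Oct 2025–Dec 2025: 5,058 m³ + 3,284 m³ + 151 m³ = 8,493 m³ (under)
4 windows exceed the threshold.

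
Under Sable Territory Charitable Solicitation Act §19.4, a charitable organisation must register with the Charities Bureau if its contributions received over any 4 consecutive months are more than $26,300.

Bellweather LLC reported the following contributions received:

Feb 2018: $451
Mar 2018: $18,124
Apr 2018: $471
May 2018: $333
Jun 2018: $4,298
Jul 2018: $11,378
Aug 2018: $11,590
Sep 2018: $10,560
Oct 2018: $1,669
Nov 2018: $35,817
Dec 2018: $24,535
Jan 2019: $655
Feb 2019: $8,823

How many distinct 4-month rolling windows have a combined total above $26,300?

7

Feb 2018–May 2018: $451 + $18,124 + $471 + $333 = $19,379 (under)
Mar 2018–Jun 2018: $18,124 + $471 + $333 + $4,298 = $23,226 (under)
Apr 2018–Jul 2018: $471 + $333 + $4,298 + $11,378 = $16,480 (under)
May 2018–Aug 2018: $333 + $4,298 + $11,378 + $11,590 = $27,599 (over)
Jun 2018–Sep 2018: $4,298 + $11,378 + $11,590 + $10,560 = $37,826 (over)
Jul 2018–Oct 2018: $11,378 + $11,590 + $10,560 + $1,669 = $35,197 (over)
Aug 2018–Nov 2018: $11,590 + $10,560 + $1,669 + $35,817 = $59,636 (over)
Sep 2018–Dec 2018: $10,560 + $1,669 + $35,817 + $24,535 = $72,581 (over)
Oct 2018–Jan 2019: $1,669 + $35,817 + $24,535 + $655 = $62,676 (over)
Nov 2018–Feb 2019: $35,817 + $24,535 + $655 + $8,823 = $69,830 (over)
7 windows exceed the threshold.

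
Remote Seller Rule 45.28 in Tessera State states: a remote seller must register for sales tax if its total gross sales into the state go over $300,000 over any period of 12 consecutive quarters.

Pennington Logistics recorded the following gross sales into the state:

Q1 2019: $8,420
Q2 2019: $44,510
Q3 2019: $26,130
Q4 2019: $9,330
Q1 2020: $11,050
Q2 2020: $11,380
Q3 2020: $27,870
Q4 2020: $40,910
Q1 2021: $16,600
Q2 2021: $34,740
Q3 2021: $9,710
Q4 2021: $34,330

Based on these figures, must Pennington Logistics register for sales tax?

No

Total gross sales into the state: $8,420 + $44,510 + $26,130 + $9,330 + $11,050 + $11,380 + $27,870 + $40,910 + $16,600 + $34,740 + $9,710 + $34,330 = $274,980.
$274,980 ≤ $300,000, so the threshold is not exceeded.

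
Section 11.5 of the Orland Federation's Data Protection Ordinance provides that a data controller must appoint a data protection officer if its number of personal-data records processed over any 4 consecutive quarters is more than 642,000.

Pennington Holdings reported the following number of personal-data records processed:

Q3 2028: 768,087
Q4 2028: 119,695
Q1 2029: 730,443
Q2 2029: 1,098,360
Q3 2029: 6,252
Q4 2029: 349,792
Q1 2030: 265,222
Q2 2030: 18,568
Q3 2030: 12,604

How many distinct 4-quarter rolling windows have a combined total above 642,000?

5

Q3 2028–Q2 2029: 768,087 + 119,695 + 730,443 + 1,098,360 = 2,716,585 (over)
Q4 2028–Q3 2029: 119,695 + 730,443 + 1,098,360 + 6,252 = 1,954,750 (over)
Q1 2029–Q4 2029: 730,443 + 1,098,360 + 6,252 + 349,792 = 2,184,847 (over)
Q2 2029–Q1 2030: 1,098,360 + 6,252 + 349,792 + 265,222 = 1,719,626 (over)
Q3 2029–Q2 2030: 6,252 + 349,792 + 265,222 + 18,568 = 639,834 (under)
Q4 2029–Q3 2030: 349,792 + 265,222 + 18,568 + 12,604 = 646,186 (over)
5 windows exceed the threshold.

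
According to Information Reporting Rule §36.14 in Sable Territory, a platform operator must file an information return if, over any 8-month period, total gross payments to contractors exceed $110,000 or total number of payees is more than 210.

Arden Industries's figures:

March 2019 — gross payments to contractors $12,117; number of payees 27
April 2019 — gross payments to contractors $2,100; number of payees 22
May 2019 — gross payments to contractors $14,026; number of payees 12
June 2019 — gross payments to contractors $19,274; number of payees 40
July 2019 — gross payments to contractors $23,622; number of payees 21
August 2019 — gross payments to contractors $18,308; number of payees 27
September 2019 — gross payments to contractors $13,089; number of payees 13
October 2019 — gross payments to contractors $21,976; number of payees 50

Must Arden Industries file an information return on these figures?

Total gross payments to contractors: $12,117 + $2,100 + $14,026 + $19,274 + $23,622 + $18,308 + $13,089 + $21,976 = $124,512 (> $110,000).
Total number of payees: 27 + 22 + 12 + 40 + 21 + 27 + 13 + 50 = 212 (> 210).
The test is 'or': at least one threshold is exceeded.

Yes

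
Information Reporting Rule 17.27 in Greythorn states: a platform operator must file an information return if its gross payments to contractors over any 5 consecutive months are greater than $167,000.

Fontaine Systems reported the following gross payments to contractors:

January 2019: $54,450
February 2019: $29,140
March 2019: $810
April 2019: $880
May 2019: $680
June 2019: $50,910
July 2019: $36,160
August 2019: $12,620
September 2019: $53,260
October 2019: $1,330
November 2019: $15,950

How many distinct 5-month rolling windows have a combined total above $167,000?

January 2019–May 2019: $54,450 + $29,140 + $810 + $880 + $680 = $85,960 (under)
February 2019–June 2019: $29,140 + $810 + $880 + $680 + $50,910 = $82,420 (under)
March 2019–July 2019: $810 + $880 + $680 + $50,910 + $36,160 = $89,440 (under)
April 2019–August 2019: $880 + $680 + $50,910 + $36,160 + $12,620 = $101,250 (under)
May 2019–September 2019: $680 + $50,910 + $36,160 + $12,620 + $53,260 = $153,630 (under)
June 2019–October 2019: $50,910 + $36,160 + $12,620 + $53,260 + $1,330 = $154,280 (under)
July 2019–November 2019: $36,160 + $12,620 + $53,260 + $1,330 + $15,950 = $119,320 (under)
0 windows exceed the threshold.

0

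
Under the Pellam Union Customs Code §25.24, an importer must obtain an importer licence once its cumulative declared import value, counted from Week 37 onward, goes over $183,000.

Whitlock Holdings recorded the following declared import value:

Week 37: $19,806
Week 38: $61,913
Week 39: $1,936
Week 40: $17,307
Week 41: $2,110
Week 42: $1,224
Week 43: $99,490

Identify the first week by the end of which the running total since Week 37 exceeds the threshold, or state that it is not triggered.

Through Week 37: $19,806
Through Week 38: $81,719
Through Week 39: $83,655
Through Week 40: $100,962
Through Week 41: $103,072
Through Week 42: $104,296
Through Week 43: $203,786 ← exceeds threshold

Week 43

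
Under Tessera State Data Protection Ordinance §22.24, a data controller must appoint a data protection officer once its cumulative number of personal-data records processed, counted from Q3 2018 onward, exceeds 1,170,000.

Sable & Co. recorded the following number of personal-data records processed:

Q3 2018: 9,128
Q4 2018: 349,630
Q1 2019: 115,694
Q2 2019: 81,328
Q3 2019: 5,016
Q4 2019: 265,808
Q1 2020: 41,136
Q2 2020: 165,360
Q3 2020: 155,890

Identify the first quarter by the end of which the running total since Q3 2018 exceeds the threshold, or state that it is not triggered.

Through Q3 2018: 9,128
Through Q4 2018: 358,758
Through Q1 2019: 474,452
Through Q2 2019: 555,780
Through Q3 2019: 560,796
Through Q4 2019: 826,604
Through Q1 2020: 867,740
Through Q2 2020: 1,033,100
Through Q3 2020: 1,188,990 ← exceeds threshold

Q3 2020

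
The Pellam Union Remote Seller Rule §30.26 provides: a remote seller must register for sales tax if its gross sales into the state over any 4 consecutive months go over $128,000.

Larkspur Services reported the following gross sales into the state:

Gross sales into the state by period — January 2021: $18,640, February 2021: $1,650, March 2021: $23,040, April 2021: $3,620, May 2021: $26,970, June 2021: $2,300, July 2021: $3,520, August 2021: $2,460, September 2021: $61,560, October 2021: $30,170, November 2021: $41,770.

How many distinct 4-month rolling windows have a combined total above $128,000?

1

January 2021–April 2021: $18,640 + $1,650 + $23,040 + $3,620 = $46,950 (under)
February 2021–May 2021: $1,650 + $23,040 + $3,620 + $26,970 = $55,280 (under)
March 2021–June 2021: $23,040 + $3,620 + $26,970 + $2,300 = $55,930 (under)
April 2021–July 2021: $3,620 + $26,970 + $2,300 + $3,520 = $36,410 (under)
May 2021–August 2021: $26,970 + $2,300 + $3,520 + $2,460 = $35,250 (under)
June 2021–September 2021: $2,300 + $3,520 + $2,460 + $61,560 = $69,840 (under)
July 2021–October 2021: $3,520 + $2,460 + $61,560 + $30,170 = $97,710 (under)
August 2021–November 2021: $2,460 + $61,560 + $30,170 + $41,770 = $135,960 (over)
1 window exceeds the threshold.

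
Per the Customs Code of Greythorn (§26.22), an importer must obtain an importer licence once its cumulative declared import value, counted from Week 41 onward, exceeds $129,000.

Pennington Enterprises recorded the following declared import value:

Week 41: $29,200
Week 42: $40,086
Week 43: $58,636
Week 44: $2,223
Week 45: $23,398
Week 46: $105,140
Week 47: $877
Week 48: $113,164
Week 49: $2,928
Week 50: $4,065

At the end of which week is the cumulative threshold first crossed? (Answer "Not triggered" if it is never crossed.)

Week 44

Through Week 41: $29,200
Through Week 42: $69,286
Through Week 43: $127,922
Through Week 44: $130,145 ← exceeds threshold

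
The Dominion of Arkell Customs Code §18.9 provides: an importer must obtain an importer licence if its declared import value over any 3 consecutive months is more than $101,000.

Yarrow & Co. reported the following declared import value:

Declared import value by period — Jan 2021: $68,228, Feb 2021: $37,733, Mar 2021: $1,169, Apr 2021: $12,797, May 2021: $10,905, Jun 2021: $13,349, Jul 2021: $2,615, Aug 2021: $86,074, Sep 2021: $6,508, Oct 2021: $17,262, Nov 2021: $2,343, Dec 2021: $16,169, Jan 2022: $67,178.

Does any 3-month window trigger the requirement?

Jan 2021–Mar 2021: $68,228 + $37,733 + $1,169 = $107,130 (over)
Feb 2021–Apr 2021: $37,733 + $1,169 + $12,797 = $51,699 (under)
Mar 2021–May 2021: $1,169 + $12,797 + $10,905 = $24,871 (under)
Apr 2021–Jun 2021: $12,797 + $10,905 + $13,349 = $37,051 (under)
May 2021–Jul 2021: $10,905 + $13,349 + $2,615 = $26,869 (under)
Jun 2021–Aug 2021: $13,349 + $2,615 + $86,074 = $102,038 (over)
Jul 2021–Sep 2021: $2,615 + $86,074 + $6,508 = $95,197 (under)
Aug 2021–Oct 2021: $86,074 + $6,508 + $17,262 = $109,844 (over)
Sep 2021–Nov 2021: $6,508 + $17,262 + $2,343 = $26,113 (under)
Oct 2021–Dec 2021: $17,262 + $2,343 + $16,169 = $35,774 (under)
Nov 2021–Jan 2022: $2,343 + $16,169 + $67,178 = $85,690 (under)
At least one window exceeds $101,000.

Yes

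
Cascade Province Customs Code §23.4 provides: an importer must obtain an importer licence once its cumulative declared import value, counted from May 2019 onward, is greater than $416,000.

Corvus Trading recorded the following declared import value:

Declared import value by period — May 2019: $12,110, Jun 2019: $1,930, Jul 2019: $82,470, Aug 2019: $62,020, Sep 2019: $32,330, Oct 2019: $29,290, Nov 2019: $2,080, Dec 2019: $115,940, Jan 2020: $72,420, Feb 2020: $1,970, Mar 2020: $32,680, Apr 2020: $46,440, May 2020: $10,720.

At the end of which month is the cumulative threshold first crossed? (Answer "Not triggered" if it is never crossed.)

Mar 2020

Through May 2019: $12,110
Through Jun 2019: $14,040
Through Jul 2019: $96,510
Through Aug 2019: $158,530
Through Sep 2019: $190,860
Through Oct 2019: $220,150
Through Nov 2019: $222,230
Through Dec 2019: $338,170
Through Jan 2020: $410,590
Through Feb 2020: $412,560
Through Mar 2020: $445,240 ← exceeds threshold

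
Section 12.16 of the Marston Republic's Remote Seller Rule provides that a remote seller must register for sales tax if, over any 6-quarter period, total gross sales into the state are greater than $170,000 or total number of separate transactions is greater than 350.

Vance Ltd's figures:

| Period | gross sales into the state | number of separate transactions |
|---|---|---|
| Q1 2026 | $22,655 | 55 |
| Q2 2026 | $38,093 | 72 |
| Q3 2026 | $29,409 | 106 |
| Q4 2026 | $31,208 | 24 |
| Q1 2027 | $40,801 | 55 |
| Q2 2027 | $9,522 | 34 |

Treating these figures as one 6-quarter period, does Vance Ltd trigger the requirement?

Yes

Total gross sales into the state: $22,655 + $38,093 + $29,409 + $31,208 + $40,801 + $9,522 = $171,688 (> $170,000).
Total number of separate transactions: 55 + 72 + 106 + 24 + 55 + 34 = 346 (≤ 350).
The test is 'or': at least one threshold is exceeded.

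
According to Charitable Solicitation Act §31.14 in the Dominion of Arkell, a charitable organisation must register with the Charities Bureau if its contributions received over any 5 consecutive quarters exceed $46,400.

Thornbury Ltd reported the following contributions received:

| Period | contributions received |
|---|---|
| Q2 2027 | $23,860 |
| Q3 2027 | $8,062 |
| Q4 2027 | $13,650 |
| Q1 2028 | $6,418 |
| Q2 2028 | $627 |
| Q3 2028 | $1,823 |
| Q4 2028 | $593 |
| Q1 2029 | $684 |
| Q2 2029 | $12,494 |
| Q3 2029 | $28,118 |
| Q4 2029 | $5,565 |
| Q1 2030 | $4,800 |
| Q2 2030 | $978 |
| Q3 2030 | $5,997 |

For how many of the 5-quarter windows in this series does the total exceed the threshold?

4

Q2 2027–Q2 2028: $23,860 + $8,062 + $13,650 + $6,418 + $627 = $52,617 (over)
Q3 2027–Q3 2028: $8,062 + $13,650 + $6,418 + $627 + $1,823 = $30,580 (under)
Q4 2027–Q4 2028: $13,650 + $6,418 + $627 + $1,823 + $593 = $23,111 (under)
Q1 2028–Q1 2029: $6,418 + $627 + $1,823 + $593 + $684 = $10,145 (under)
Q2 2028–Q2 2029: $627 + $1,823 + $593 + $684 + $12,494 = $16,221 (under)
Q3 2028–Q3 2029: $1,823 + $593 + $684 + $12,494 + $28,118 = $43,712 (under)
Q4 2028–Q4 2029: $593 + $684 + $12,494 + $28,118 + $5,565 = $47,454 (over)
Q1 2029–Q1 2030: $684 + $12,494 + $28,118 + $5,565 + $4,800 = $51,661 (over)
Q2 2029–Q2 2030: $12,494 + $28,118 + $5,565 + $4,800 + $978 = $51,955 (over)
Q3 2029–Q3 2030: $28,118 + $5,565 + $4,800 + $978 + $5,997 = $45,458 (under)
4 windows exceed the threshold.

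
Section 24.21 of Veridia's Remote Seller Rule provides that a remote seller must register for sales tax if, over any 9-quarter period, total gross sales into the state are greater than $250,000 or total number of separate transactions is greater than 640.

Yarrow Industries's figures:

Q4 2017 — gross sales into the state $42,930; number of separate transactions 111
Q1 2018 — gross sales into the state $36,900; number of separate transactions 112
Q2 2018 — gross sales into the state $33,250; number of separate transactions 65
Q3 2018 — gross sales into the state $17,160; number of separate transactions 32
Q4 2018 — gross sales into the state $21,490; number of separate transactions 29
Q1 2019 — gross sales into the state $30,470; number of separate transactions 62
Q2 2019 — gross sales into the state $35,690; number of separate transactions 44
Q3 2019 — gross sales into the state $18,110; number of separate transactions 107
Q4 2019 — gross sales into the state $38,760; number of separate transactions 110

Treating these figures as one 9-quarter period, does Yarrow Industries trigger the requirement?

Yes

Total gross sales into the state: $42,930 + $36,900 + $33,250 + $17,160 + $21,490 + $30,470 + $35,690 + $18,110 + $38,760 = $274,760 (> $250,000).
Total number of separate transactions: 111 + 112 + 65 + 32 + 29 + 62 + 44 + 107 + 110 = 672 (> 640).
The test is 'or': at least one threshold is exceeded.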